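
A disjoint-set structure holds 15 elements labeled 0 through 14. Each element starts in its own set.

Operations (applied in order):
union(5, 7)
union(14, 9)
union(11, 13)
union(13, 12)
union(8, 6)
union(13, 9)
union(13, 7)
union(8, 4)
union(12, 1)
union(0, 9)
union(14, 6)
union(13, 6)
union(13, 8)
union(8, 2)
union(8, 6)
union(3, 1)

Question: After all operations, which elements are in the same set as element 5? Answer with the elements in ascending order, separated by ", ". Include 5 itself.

Answer: 0, 1, 2, 3, 4, 5, 6, 7, 8, 9, 11, 12, 13, 14

Derivation:
Step 1: union(5, 7) -> merged; set of 5 now {5, 7}
Step 2: union(14, 9) -> merged; set of 14 now {9, 14}
Step 3: union(11, 13) -> merged; set of 11 now {11, 13}
Step 4: union(13, 12) -> merged; set of 13 now {11, 12, 13}
Step 5: union(8, 6) -> merged; set of 8 now {6, 8}
Step 6: union(13, 9) -> merged; set of 13 now {9, 11, 12, 13, 14}
Step 7: union(13, 7) -> merged; set of 13 now {5, 7, 9, 11, 12, 13, 14}
Step 8: union(8, 4) -> merged; set of 8 now {4, 6, 8}
Step 9: union(12, 1) -> merged; set of 12 now {1, 5, 7, 9, 11, 12, 13, 14}
Step 10: union(0, 9) -> merged; set of 0 now {0, 1, 5, 7, 9, 11, 12, 13, 14}
Step 11: union(14, 6) -> merged; set of 14 now {0, 1, 4, 5, 6, 7, 8, 9, 11, 12, 13, 14}
Step 12: union(13, 6) -> already same set; set of 13 now {0, 1, 4, 5, 6, 7, 8, 9, 11, 12, 13, 14}
Step 13: union(13, 8) -> already same set; set of 13 now {0, 1, 4, 5, 6, 7, 8, 9, 11, 12, 13, 14}
Step 14: union(8, 2) -> merged; set of 8 now {0, 1, 2, 4, 5, 6, 7, 8, 9, 11, 12, 13, 14}
Step 15: union(8, 6) -> already same set; set of 8 now {0, 1, 2, 4, 5, 6, 7, 8, 9, 11, 12, 13, 14}
Step 16: union(3, 1) -> merged; set of 3 now {0, 1, 2, 3, 4, 5, 6, 7, 8, 9, 11, 12, 13, 14}
Component of 5: {0, 1, 2, 3, 4, 5, 6, 7, 8, 9, 11, 12, 13, 14}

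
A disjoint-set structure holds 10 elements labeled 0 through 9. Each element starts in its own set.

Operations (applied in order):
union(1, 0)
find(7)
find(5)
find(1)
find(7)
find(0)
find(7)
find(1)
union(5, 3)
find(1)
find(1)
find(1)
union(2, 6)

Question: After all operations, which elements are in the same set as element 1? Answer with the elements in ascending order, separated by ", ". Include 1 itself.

Answer: 0, 1

Derivation:
Step 1: union(1, 0) -> merged; set of 1 now {0, 1}
Step 2: find(7) -> no change; set of 7 is {7}
Step 3: find(5) -> no change; set of 5 is {5}
Step 4: find(1) -> no change; set of 1 is {0, 1}
Step 5: find(7) -> no change; set of 7 is {7}
Step 6: find(0) -> no change; set of 0 is {0, 1}
Step 7: find(7) -> no change; set of 7 is {7}
Step 8: find(1) -> no change; set of 1 is {0, 1}
Step 9: union(5, 3) -> merged; set of 5 now {3, 5}
Step 10: find(1) -> no change; set of 1 is {0, 1}
Step 11: find(1) -> no change; set of 1 is {0, 1}
Step 12: find(1) -> no change; set of 1 is {0, 1}
Step 13: union(2, 6) -> merged; set of 2 now {2, 6}
Component of 1: {0, 1}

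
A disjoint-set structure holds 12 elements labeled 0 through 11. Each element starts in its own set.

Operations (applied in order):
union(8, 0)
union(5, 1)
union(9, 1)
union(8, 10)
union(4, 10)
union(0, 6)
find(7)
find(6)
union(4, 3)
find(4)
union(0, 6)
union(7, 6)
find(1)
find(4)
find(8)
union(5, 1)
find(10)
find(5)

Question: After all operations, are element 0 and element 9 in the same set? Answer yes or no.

Answer: no

Derivation:
Step 1: union(8, 0) -> merged; set of 8 now {0, 8}
Step 2: union(5, 1) -> merged; set of 5 now {1, 5}
Step 3: union(9, 1) -> merged; set of 9 now {1, 5, 9}
Step 4: union(8, 10) -> merged; set of 8 now {0, 8, 10}
Step 5: union(4, 10) -> merged; set of 4 now {0, 4, 8, 10}
Step 6: union(0, 6) -> merged; set of 0 now {0, 4, 6, 8, 10}
Step 7: find(7) -> no change; set of 7 is {7}
Step 8: find(6) -> no change; set of 6 is {0, 4, 6, 8, 10}
Step 9: union(4, 3) -> merged; set of 4 now {0, 3, 4, 6, 8, 10}
Step 10: find(4) -> no change; set of 4 is {0, 3, 4, 6, 8, 10}
Step 11: union(0, 6) -> already same set; set of 0 now {0, 3, 4, 6, 8, 10}
Step 12: union(7, 6) -> merged; set of 7 now {0, 3, 4, 6, 7, 8, 10}
Step 13: find(1) -> no change; set of 1 is {1, 5, 9}
Step 14: find(4) -> no change; set of 4 is {0, 3, 4, 6, 7, 8, 10}
Step 15: find(8) -> no change; set of 8 is {0, 3, 4, 6, 7, 8, 10}
Step 16: union(5, 1) -> already same set; set of 5 now {1, 5, 9}
Step 17: find(10) -> no change; set of 10 is {0, 3, 4, 6, 7, 8, 10}
Step 18: find(5) -> no change; set of 5 is {1, 5, 9}
Set of 0: {0, 3, 4, 6, 7, 8, 10}; 9 is not a member.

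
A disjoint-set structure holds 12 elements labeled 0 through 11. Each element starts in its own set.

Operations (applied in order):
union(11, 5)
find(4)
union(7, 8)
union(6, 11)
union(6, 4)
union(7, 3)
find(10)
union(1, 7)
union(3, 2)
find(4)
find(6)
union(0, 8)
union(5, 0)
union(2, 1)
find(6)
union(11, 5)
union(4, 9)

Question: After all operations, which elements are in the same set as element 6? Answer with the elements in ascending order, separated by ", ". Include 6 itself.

Step 1: union(11, 5) -> merged; set of 11 now {5, 11}
Step 2: find(4) -> no change; set of 4 is {4}
Step 3: union(7, 8) -> merged; set of 7 now {7, 8}
Step 4: union(6, 11) -> merged; set of 6 now {5, 6, 11}
Step 5: union(6, 4) -> merged; set of 6 now {4, 5, 6, 11}
Step 6: union(7, 3) -> merged; set of 7 now {3, 7, 8}
Step 7: find(10) -> no change; set of 10 is {10}
Step 8: union(1, 7) -> merged; set of 1 now {1, 3, 7, 8}
Step 9: union(3, 2) -> merged; set of 3 now {1, 2, 3, 7, 8}
Step 10: find(4) -> no change; set of 4 is {4, 5, 6, 11}
Step 11: find(6) -> no change; set of 6 is {4, 5, 6, 11}
Step 12: union(0, 8) -> merged; set of 0 now {0, 1, 2, 3, 7, 8}
Step 13: union(5, 0) -> merged; set of 5 now {0, 1, 2, 3, 4, 5, 6, 7, 8, 11}
Step 14: union(2, 1) -> already same set; set of 2 now {0, 1, 2, 3, 4, 5, 6, 7, 8, 11}
Step 15: find(6) -> no change; set of 6 is {0, 1, 2, 3, 4, 5, 6, 7, 8, 11}
Step 16: union(11, 5) -> already same set; set of 11 now {0, 1, 2, 3, 4, 5, 6, 7, 8, 11}
Step 17: union(4, 9) -> merged; set of 4 now {0, 1, 2, 3, 4, 5, 6, 7, 8, 9, 11}
Component of 6: {0, 1, 2, 3, 4, 5, 6, 7, 8, 9, 11}

Answer: 0, 1, 2, 3, 4, 5, 6, 7, 8, 9, 11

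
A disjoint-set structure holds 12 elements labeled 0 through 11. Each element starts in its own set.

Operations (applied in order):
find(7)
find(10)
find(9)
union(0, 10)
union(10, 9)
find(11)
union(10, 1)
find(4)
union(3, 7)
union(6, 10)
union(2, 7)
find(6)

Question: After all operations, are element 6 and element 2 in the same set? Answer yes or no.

Answer: no

Derivation:
Step 1: find(7) -> no change; set of 7 is {7}
Step 2: find(10) -> no change; set of 10 is {10}
Step 3: find(9) -> no change; set of 9 is {9}
Step 4: union(0, 10) -> merged; set of 0 now {0, 10}
Step 5: union(10, 9) -> merged; set of 10 now {0, 9, 10}
Step 6: find(11) -> no change; set of 11 is {11}
Step 7: union(10, 1) -> merged; set of 10 now {0, 1, 9, 10}
Step 8: find(4) -> no change; set of 4 is {4}
Step 9: union(3, 7) -> merged; set of 3 now {3, 7}
Step 10: union(6, 10) -> merged; set of 6 now {0, 1, 6, 9, 10}
Step 11: union(2, 7) -> merged; set of 2 now {2, 3, 7}
Step 12: find(6) -> no change; set of 6 is {0, 1, 6, 9, 10}
Set of 6: {0, 1, 6, 9, 10}; 2 is not a member.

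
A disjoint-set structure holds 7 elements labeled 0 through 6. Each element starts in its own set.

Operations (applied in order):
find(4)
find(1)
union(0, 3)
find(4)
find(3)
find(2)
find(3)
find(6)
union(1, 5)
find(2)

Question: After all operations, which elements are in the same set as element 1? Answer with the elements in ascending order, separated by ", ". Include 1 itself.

Step 1: find(4) -> no change; set of 4 is {4}
Step 2: find(1) -> no change; set of 1 is {1}
Step 3: union(0, 3) -> merged; set of 0 now {0, 3}
Step 4: find(4) -> no change; set of 4 is {4}
Step 5: find(3) -> no change; set of 3 is {0, 3}
Step 6: find(2) -> no change; set of 2 is {2}
Step 7: find(3) -> no change; set of 3 is {0, 3}
Step 8: find(6) -> no change; set of 6 is {6}
Step 9: union(1, 5) -> merged; set of 1 now {1, 5}
Step 10: find(2) -> no change; set of 2 is {2}
Component of 1: {1, 5}

Answer: 1, 5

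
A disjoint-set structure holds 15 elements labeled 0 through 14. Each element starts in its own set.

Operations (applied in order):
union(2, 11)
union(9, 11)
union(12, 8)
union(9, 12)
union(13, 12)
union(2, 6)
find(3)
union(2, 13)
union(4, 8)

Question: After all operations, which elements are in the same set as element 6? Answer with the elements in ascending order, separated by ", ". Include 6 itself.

Answer: 2, 4, 6, 8, 9, 11, 12, 13

Derivation:
Step 1: union(2, 11) -> merged; set of 2 now {2, 11}
Step 2: union(9, 11) -> merged; set of 9 now {2, 9, 11}
Step 3: union(12, 8) -> merged; set of 12 now {8, 12}
Step 4: union(9, 12) -> merged; set of 9 now {2, 8, 9, 11, 12}
Step 5: union(13, 12) -> merged; set of 13 now {2, 8, 9, 11, 12, 13}
Step 6: union(2, 6) -> merged; set of 2 now {2, 6, 8, 9, 11, 12, 13}
Step 7: find(3) -> no change; set of 3 is {3}
Step 8: union(2, 13) -> already same set; set of 2 now {2, 6, 8, 9, 11, 12, 13}
Step 9: union(4, 8) -> merged; set of 4 now {2, 4, 6, 8, 9, 11, 12, 13}
Component of 6: {2, 4, 6, 8, 9, 11, 12, 13}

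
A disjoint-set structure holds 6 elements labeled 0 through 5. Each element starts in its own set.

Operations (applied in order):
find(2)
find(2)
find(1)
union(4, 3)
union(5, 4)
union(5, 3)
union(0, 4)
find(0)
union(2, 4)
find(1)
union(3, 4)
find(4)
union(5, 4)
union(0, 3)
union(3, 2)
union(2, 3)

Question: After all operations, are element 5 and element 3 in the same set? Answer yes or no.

Step 1: find(2) -> no change; set of 2 is {2}
Step 2: find(2) -> no change; set of 2 is {2}
Step 3: find(1) -> no change; set of 1 is {1}
Step 4: union(4, 3) -> merged; set of 4 now {3, 4}
Step 5: union(5, 4) -> merged; set of 5 now {3, 4, 5}
Step 6: union(5, 3) -> already same set; set of 5 now {3, 4, 5}
Step 7: union(0, 4) -> merged; set of 0 now {0, 3, 4, 5}
Step 8: find(0) -> no change; set of 0 is {0, 3, 4, 5}
Step 9: union(2, 4) -> merged; set of 2 now {0, 2, 3, 4, 5}
Step 10: find(1) -> no change; set of 1 is {1}
Step 11: union(3, 4) -> already same set; set of 3 now {0, 2, 3, 4, 5}
Step 12: find(4) -> no change; set of 4 is {0, 2, 3, 4, 5}
Step 13: union(5, 4) -> already same set; set of 5 now {0, 2, 3, 4, 5}
Step 14: union(0, 3) -> already same set; set of 0 now {0, 2, 3, 4, 5}
Step 15: union(3, 2) -> already same set; set of 3 now {0, 2, 3, 4, 5}
Step 16: union(2, 3) -> already same set; set of 2 now {0, 2, 3, 4, 5}
Set of 5: {0, 2, 3, 4, 5}; 3 is a member.

Answer: yes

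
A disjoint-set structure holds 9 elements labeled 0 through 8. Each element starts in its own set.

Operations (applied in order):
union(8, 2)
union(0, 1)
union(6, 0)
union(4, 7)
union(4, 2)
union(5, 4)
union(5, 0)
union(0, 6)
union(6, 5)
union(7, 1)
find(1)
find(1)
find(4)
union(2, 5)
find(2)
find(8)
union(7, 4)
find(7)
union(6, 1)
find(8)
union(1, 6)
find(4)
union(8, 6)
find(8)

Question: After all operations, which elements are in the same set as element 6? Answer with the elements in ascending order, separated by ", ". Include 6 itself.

Step 1: union(8, 2) -> merged; set of 8 now {2, 8}
Step 2: union(0, 1) -> merged; set of 0 now {0, 1}
Step 3: union(6, 0) -> merged; set of 6 now {0, 1, 6}
Step 4: union(4, 7) -> merged; set of 4 now {4, 7}
Step 5: union(4, 2) -> merged; set of 4 now {2, 4, 7, 8}
Step 6: union(5, 4) -> merged; set of 5 now {2, 4, 5, 7, 8}
Step 7: union(5, 0) -> merged; set of 5 now {0, 1, 2, 4, 5, 6, 7, 8}
Step 8: union(0, 6) -> already same set; set of 0 now {0, 1, 2, 4, 5, 6, 7, 8}
Step 9: union(6, 5) -> already same set; set of 6 now {0, 1, 2, 4, 5, 6, 7, 8}
Step 10: union(7, 1) -> already same set; set of 7 now {0, 1, 2, 4, 5, 6, 7, 8}
Step 11: find(1) -> no change; set of 1 is {0, 1, 2, 4, 5, 6, 7, 8}
Step 12: find(1) -> no change; set of 1 is {0, 1, 2, 4, 5, 6, 7, 8}
Step 13: find(4) -> no change; set of 4 is {0, 1, 2, 4, 5, 6, 7, 8}
Step 14: union(2, 5) -> already same set; set of 2 now {0, 1, 2, 4, 5, 6, 7, 8}
Step 15: find(2) -> no change; set of 2 is {0, 1, 2, 4, 5, 6, 7, 8}
Step 16: find(8) -> no change; set of 8 is {0, 1, 2, 4, 5, 6, 7, 8}
Step 17: union(7, 4) -> already same set; set of 7 now {0, 1, 2, 4, 5, 6, 7, 8}
Step 18: find(7) -> no change; set of 7 is {0, 1, 2, 4, 5, 6, 7, 8}
Step 19: union(6, 1) -> already same set; set of 6 now {0, 1, 2, 4, 5, 6, 7, 8}
Step 20: find(8) -> no change; set of 8 is {0, 1, 2, 4, 5, 6, 7, 8}
Step 21: union(1, 6) -> already same set; set of 1 now {0, 1, 2, 4, 5, 6, 7, 8}
Step 22: find(4) -> no change; set of 4 is {0, 1, 2, 4, 5, 6, 7, 8}
Step 23: union(8, 6) -> already same set; set of 8 now {0, 1, 2, 4, 5, 6, 7, 8}
Step 24: find(8) -> no change; set of 8 is {0, 1, 2, 4, 5, 6, 7, 8}
Component of 6: {0, 1, 2, 4, 5, 6, 7, 8}

Answer: 0, 1, 2, 4, 5, 6, 7, 8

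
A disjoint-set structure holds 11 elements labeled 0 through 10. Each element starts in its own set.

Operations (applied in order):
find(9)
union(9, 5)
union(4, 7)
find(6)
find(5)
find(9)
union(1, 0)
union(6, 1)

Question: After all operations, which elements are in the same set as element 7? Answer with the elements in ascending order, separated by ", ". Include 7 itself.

Answer: 4, 7

Derivation:
Step 1: find(9) -> no change; set of 9 is {9}
Step 2: union(9, 5) -> merged; set of 9 now {5, 9}
Step 3: union(4, 7) -> merged; set of 4 now {4, 7}
Step 4: find(6) -> no change; set of 6 is {6}
Step 5: find(5) -> no change; set of 5 is {5, 9}
Step 6: find(9) -> no change; set of 9 is {5, 9}
Step 7: union(1, 0) -> merged; set of 1 now {0, 1}
Step 8: union(6, 1) -> merged; set of 6 now {0, 1, 6}
Component of 7: {4, 7}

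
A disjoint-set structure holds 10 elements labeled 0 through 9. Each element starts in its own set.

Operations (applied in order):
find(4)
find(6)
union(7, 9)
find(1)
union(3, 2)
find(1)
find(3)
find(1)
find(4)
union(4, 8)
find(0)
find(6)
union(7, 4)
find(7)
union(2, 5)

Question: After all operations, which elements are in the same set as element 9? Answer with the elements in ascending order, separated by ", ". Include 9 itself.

Step 1: find(4) -> no change; set of 4 is {4}
Step 2: find(6) -> no change; set of 6 is {6}
Step 3: union(7, 9) -> merged; set of 7 now {7, 9}
Step 4: find(1) -> no change; set of 1 is {1}
Step 5: union(3, 2) -> merged; set of 3 now {2, 3}
Step 6: find(1) -> no change; set of 1 is {1}
Step 7: find(3) -> no change; set of 3 is {2, 3}
Step 8: find(1) -> no change; set of 1 is {1}
Step 9: find(4) -> no change; set of 4 is {4}
Step 10: union(4, 8) -> merged; set of 4 now {4, 8}
Step 11: find(0) -> no change; set of 0 is {0}
Step 12: find(6) -> no change; set of 6 is {6}
Step 13: union(7, 4) -> merged; set of 7 now {4, 7, 8, 9}
Step 14: find(7) -> no change; set of 7 is {4, 7, 8, 9}
Step 15: union(2, 5) -> merged; set of 2 now {2, 3, 5}
Component of 9: {4, 7, 8, 9}

Answer: 4, 7, 8, 9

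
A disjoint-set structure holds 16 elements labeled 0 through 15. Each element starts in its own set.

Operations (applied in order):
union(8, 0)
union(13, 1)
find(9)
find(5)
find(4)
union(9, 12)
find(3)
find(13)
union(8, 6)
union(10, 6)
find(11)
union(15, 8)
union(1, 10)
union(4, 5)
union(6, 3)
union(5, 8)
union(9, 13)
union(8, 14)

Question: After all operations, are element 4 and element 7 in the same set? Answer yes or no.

Step 1: union(8, 0) -> merged; set of 8 now {0, 8}
Step 2: union(13, 1) -> merged; set of 13 now {1, 13}
Step 3: find(9) -> no change; set of 9 is {9}
Step 4: find(5) -> no change; set of 5 is {5}
Step 5: find(4) -> no change; set of 4 is {4}
Step 6: union(9, 12) -> merged; set of 9 now {9, 12}
Step 7: find(3) -> no change; set of 3 is {3}
Step 8: find(13) -> no change; set of 13 is {1, 13}
Step 9: union(8, 6) -> merged; set of 8 now {0, 6, 8}
Step 10: union(10, 6) -> merged; set of 10 now {0, 6, 8, 10}
Step 11: find(11) -> no change; set of 11 is {11}
Step 12: union(15, 8) -> merged; set of 15 now {0, 6, 8, 10, 15}
Step 13: union(1, 10) -> merged; set of 1 now {0, 1, 6, 8, 10, 13, 15}
Step 14: union(4, 5) -> merged; set of 4 now {4, 5}
Step 15: union(6, 3) -> merged; set of 6 now {0, 1, 3, 6, 8, 10, 13, 15}
Step 16: union(5, 8) -> merged; set of 5 now {0, 1, 3, 4, 5, 6, 8, 10, 13, 15}
Step 17: union(9, 13) -> merged; set of 9 now {0, 1, 3, 4, 5, 6, 8, 9, 10, 12, 13, 15}
Step 18: union(8, 14) -> merged; set of 8 now {0, 1, 3, 4, 5, 6, 8, 9, 10, 12, 13, 14, 15}
Set of 4: {0, 1, 3, 4, 5, 6, 8, 9, 10, 12, 13, 14, 15}; 7 is not a member.

Answer: no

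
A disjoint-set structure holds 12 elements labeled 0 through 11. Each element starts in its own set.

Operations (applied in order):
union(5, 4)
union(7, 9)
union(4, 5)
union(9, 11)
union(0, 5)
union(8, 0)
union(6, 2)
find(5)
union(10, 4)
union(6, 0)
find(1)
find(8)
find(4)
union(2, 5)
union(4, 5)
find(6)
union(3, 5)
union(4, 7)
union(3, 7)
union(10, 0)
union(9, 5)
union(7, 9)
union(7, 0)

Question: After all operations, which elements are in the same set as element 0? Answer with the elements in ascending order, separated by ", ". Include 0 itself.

Answer: 0, 2, 3, 4, 5, 6, 7, 8, 9, 10, 11

Derivation:
Step 1: union(5, 4) -> merged; set of 5 now {4, 5}
Step 2: union(7, 9) -> merged; set of 7 now {7, 9}
Step 3: union(4, 5) -> already same set; set of 4 now {4, 5}
Step 4: union(9, 11) -> merged; set of 9 now {7, 9, 11}
Step 5: union(0, 5) -> merged; set of 0 now {0, 4, 5}
Step 6: union(8, 0) -> merged; set of 8 now {0, 4, 5, 8}
Step 7: union(6, 2) -> merged; set of 6 now {2, 6}
Step 8: find(5) -> no change; set of 5 is {0, 4, 5, 8}
Step 9: union(10, 4) -> merged; set of 10 now {0, 4, 5, 8, 10}
Step 10: union(6, 0) -> merged; set of 6 now {0, 2, 4, 5, 6, 8, 10}
Step 11: find(1) -> no change; set of 1 is {1}
Step 12: find(8) -> no change; set of 8 is {0, 2, 4, 5, 6, 8, 10}
Step 13: find(4) -> no change; set of 4 is {0, 2, 4, 5, 6, 8, 10}
Step 14: union(2, 5) -> already same set; set of 2 now {0, 2, 4, 5, 6, 8, 10}
Step 15: union(4, 5) -> already same set; set of 4 now {0, 2, 4, 5, 6, 8, 10}
Step 16: find(6) -> no change; set of 6 is {0, 2, 4, 5, 6, 8, 10}
Step 17: union(3, 5) -> merged; set of 3 now {0, 2, 3, 4, 5, 6, 8, 10}
Step 18: union(4, 7) -> merged; set of 4 now {0, 2, 3, 4, 5, 6, 7, 8, 9, 10, 11}
Step 19: union(3, 7) -> already same set; set of 3 now {0, 2, 3, 4, 5, 6, 7, 8, 9, 10, 11}
Step 20: union(10, 0) -> already same set; set of 10 now {0, 2, 3, 4, 5, 6, 7, 8, 9, 10, 11}
Step 21: union(9, 5) -> already same set; set of 9 now {0, 2, 3, 4, 5, 6, 7, 8, 9, 10, 11}
Step 22: union(7, 9) -> already same set; set of 7 now {0, 2, 3, 4, 5, 6, 7, 8, 9, 10, 11}
Step 23: union(7, 0) -> already same set; set of 7 now {0, 2, 3, 4, 5, 6, 7, 8, 9, 10, 11}
Component of 0: {0, 2, 3, 4, 5, 6, 7, 8, 9, 10, 11}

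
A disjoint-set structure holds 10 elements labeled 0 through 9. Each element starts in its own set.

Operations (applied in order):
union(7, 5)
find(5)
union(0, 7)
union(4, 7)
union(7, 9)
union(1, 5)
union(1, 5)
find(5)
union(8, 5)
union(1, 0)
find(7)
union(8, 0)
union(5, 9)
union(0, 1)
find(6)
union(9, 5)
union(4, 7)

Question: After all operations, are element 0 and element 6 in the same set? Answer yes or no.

Step 1: union(7, 5) -> merged; set of 7 now {5, 7}
Step 2: find(5) -> no change; set of 5 is {5, 7}
Step 3: union(0, 7) -> merged; set of 0 now {0, 5, 7}
Step 4: union(4, 7) -> merged; set of 4 now {0, 4, 5, 7}
Step 5: union(7, 9) -> merged; set of 7 now {0, 4, 5, 7, 9}
Step 6: union(1, 5) -> merged; set of 1 now {0, 1, 4, 5, 7, 9}
Step 7: union(1, 5) -> already same set; set of 1 now {0, 1, 4, 5, 7, 9}
Step 8: find(5) -> no change; set of 5 is {0, 1, 4, 5, 7, 9}
Step 9: union(8, 5) -> merged; set of 8 now {0, 1, 4, 5, 7, 8, 9}
Step 10: union(1, 0) -> already same set; set of 1 now {0, 1, 4, 5, 7, 8, 9}
Step 11: find(7) -> no change; set of 7 is {0, 1, 4, 5, 7, 8, 9}
Step 12: union(8, 0) -> already same set; set of 8 now {0, 1, 4, 5, 7, 8, 9}
Step 13: union(5, 9) -> already same set; set of 5 now {0, 1, 4, 5, 7, 8, 9}
Step 14: union(0, 1) -> already same set; set of 0 now {0, 1, 4, 5, 7, 8, 9}
Step 15: find(6) -> no change; set of 6 is {6}
Step 16: union(9, 5) -> already same set; set of 9 now {0, 1, 4, 5, 7, 8, 9}
Step 17: union(4, 7) -> already same set; set of 4 now {0, 1, 4, 5, 7, 8, 9}
Set of 0: {0, 1, 4, 5, 7, 8, 9}; 6 is not a member.

Answer: no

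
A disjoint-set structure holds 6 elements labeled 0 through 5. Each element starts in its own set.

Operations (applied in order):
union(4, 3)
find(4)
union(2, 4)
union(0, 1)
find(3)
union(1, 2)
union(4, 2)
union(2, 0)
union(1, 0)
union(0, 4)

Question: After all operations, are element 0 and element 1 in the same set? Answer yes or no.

Step 1: union(4, 3) -> merged; set of 4 now {3, 4}
Step 2: find(4) -> no change; set of 4 is {3, 4}
Step 3: union(2, 4) -> merged; set of 2 now {2, 3, 4}
Step 4: union(0, 1) -> merged; set of 0 now {0, 1}
Step 5: find(3) -> no change; set of 3 is {2, 3, 4}
Step 6: union(1, 2) -> merged; set of 1 now {0, 1, 2, 3, 4}
Step 7: union(4, 2) -> already same set; set of 4 now {0, 1, 2, 3, 4}
Step 8: union(2, 0) -> already same set; set of 2 now {0, 1, 2, 3, 4}
Step 9: union(1, 0) -> already same set; set of 1 now {0, 1, 2, 3, 4}
Step 10: union(0, 4) -> already same set; set of 0 now {0, 1, 2, 3, 4}
Set of 0: {0, 1, 2, 3, 4}; 1 is a member.

Answer: yes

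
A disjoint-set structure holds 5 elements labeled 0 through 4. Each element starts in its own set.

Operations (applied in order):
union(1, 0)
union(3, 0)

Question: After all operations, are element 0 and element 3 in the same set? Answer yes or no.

Answer: yes

Derivation:
Step 1: union(1, 0) -> merged; set of 1 now {0, 1}
Step 2: union(3, 0) -> merged; set of 3 now {0, 1, 3}
Set of 0: {0, 1, 3}; 3 is a member.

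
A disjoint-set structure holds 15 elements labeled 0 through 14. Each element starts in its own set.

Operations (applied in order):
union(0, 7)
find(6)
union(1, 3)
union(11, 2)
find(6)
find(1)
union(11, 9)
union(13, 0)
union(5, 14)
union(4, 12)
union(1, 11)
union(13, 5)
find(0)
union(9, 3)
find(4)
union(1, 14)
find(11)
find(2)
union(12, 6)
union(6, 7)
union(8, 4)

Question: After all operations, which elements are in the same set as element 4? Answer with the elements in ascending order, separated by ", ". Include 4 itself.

Answer: 0, 1, 2, 3, 4, 5, 6, 7, 8, 9, 11, 12, 13, 14

Derivation:
Step 1: union(0, 7) -> merged; set of 0 now {0, 7}
Step 2: find(6) -> no change; set of 6 is {6}
Step 3: union(1, 3) -> merged; set of 1 now {1, 3}
Step 4: union(11, 2) -> merged; set of 11 now {2, 11}
Step 5: find(6) -> no change; set of 6 is {6}
Step 6: find(1) -> no change; set of 1 is {1, 3}
Step 7: union(11, 9) -> merged; set of 11 now {2, 9, 11}
Step 8: union(13, 0) -> merged; set of 13 now {0, 7, 13}
Step 9: union(5, 14) -> merged; set of 5 now {5, 14}
Step 10: union(4, 12) -> merged; set of 4 now {4, 12}
Step 11: union(1, 11) -> merged; set of 1 now {1, 2, 3, 9, 11}
Step 12: union(13, 5) -> merged; set of 13 now {0, 5, 7, 13, 14}
Step 13: find(0) -> no change; set of 0 is {0, 5, 7, 13, 14}
Step 14: union(9, 3) -> already same set; set of 9 now {1, 2, 3, 9, 11}
Step 15: find(4) -> no change; set of 4 is {4, 12}
Step 16: union(1, 14) -> merged; set of 1 now {0, 1, 2, 3, 5, 7, 9, 11, 13, 14}
Step 17: find(11) -> no change; set of 11 is {0, 1, 2, 3, 5, 7, 9, 11, 13, 14}
Step 18: find(2) -> no change; set of 2 is {0, 1, 2, 3, 5, 7, 9, 11, 13, 14}
Step 19: union(12, 6) -> merged; set of 12 now {4, 6, 12}
Step 20: union(6, 7) -> merged; set of 6 now {0, 1, 2, 3, 4, 5, 6, 7, 9, 11, 12, 13, 14}
Step 21: union(8, 4) -> merged; set of 8 now {0, 1, 2, 3, 4, 5, 6, 7, 8, 9, 11, 12, 13, 14}
Component of 4: {0, 1, 2, 3, 4, 5, 6, 7, 8, 9, 11, 12, 13, 14}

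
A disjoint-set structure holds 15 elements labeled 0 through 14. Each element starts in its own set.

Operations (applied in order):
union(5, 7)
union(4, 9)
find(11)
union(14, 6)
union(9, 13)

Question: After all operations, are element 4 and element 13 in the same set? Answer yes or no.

Answer: yes

Derivation:
Step 1: union(5, 7) -> merged; set of 5 now {5, 7}
Step 2: union(4, 9) -> merged; set of 4 now {4, 9}
Step 3: find(11) -> no change; set of 11 is {11}
Step 4: union(14, 6) -> merged; set of 14 now {6, 14}
Step 5: union(9, 13) -> merged; set of 9 now {4, 9, 13}
Set of 4: {4, 9, 13}; 13 is a member.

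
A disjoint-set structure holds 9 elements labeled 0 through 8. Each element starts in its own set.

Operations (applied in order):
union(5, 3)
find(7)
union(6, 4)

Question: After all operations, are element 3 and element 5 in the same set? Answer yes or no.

Answer: yes

Derivation:
Step 1: union(5, 3) -> merged; set of 5 now {3, 5}
Step 2: find(7) -> no change; set of 7 is {7}
Step 3: union(6, 4) -> merged; set of 6 now {4, 6}
Set of 3: {3, 5}; 5 is a member.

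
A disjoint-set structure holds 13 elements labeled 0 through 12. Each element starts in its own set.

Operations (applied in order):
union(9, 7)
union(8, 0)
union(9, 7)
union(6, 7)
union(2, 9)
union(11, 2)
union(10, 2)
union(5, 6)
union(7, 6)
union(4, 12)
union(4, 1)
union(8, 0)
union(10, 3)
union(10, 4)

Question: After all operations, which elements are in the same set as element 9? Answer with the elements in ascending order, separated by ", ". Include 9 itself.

Answer: 1, 2, 3, 4, 5, 6, 7, 9, 10, 11, 12

Derivation:
Step 1: union(9, 7) -> merged; set of 9 now {7, 9}
Step 2: union(8, 0) -> merged; set of 8 now {0, 8}
Step 3: union(9, 7) -> already same set; set of 9 now {7, 9}
Step 4: union(6, 7) -> merged; set of 6 now {6, 7, 9}
Step 5: union(2, 9) -> merged; set of 2 now {2, 6, 7, 9}
Step 6: union(11, 2) -> merged; set of 11 now {2, 6, 7, 9, 11}
Step 7: union(10, 2) -> merged; set of 10 now {2, 6, 7, 9, 10, 11}
Step 8: union(5, 6) -> merged; set of 5 now {2, 5, 6, 7, 9, 10, 11}
Step 9: union(7, 6) -> already same set; set of 7 now {2, 5, 6, 7, 9, 10, 11}
Step 10: union(4, 12) -> merged; set of 4 now {4, 12}
Step 11: union(4, 1) -> merged; set of 4 now {1, 4, 12}
Step 12: union(8, 0) -> already same set; set of 8 now {0, 8}
Step 13: union(10, 3) -> merged; set of 10 now {2, 3, 5, 6, 7, 9, 10, 11}
Step 14: union(10, 4) -> merged; set of 10 now {1, 2, 3, 4, 5, 6, 7, 9, 10, 11, 12}
Component of 9: {1, 2, 3, 4, 5, 6, 7, 9, 10, 11, 12}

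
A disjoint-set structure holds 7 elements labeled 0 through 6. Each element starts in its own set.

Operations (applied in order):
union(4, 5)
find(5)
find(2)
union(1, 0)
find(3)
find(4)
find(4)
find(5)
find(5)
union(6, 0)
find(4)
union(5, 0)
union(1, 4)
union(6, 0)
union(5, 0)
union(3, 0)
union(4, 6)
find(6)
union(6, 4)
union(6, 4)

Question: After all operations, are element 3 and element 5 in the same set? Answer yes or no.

Step 1: union(4, 5) -> merged; set of 4 now {4, 5}
Step 2: find(5) -> no change; set of 5 is {4, 5}
Step 3: find(2) -> no change; set of 2 is {2}
Step 4: union(1, 0) -> merged; set of 1 now {0, 1}
Step 5: find(3) -> no change; set of 3 is {3}
Step 6: find(4) -> no change; set of 4 is {4, 5}
Step 7: find(4) -> no change; set of 4 is {4, 5}
Step 8: find(5) -> no change; set of 5 is {4, 5}
Step 9: find(5) -> no change; set of 5 is {4, 5}
Step 10: union(6, 0) -> merged; set of 6 now {0, 1, 6}
Step 11: find(4) -> no change; set of 4 is {4, 5}
Step 12: union(5, 0) -> merged; set of 5 now {0, 1, 4, 5, 6}
Step 13: union(1, 4) -> already same set; set of 1 now {0, 1, 4, 5, 6}
Step 14: union(6, 0) -> already same set; set of 6 now {0, 1, 4, 5, 6}
Step 15: union(5, 0) -> already same set; set of 5 now {0, 1, 4, 5, 6}
Step 16: union(3, 0) -> merged; set of 3 now {0, 1, 3, 4, 5, 6}
Step 17: union(4, 6) -> already same set; set of 4 now {0, 1, 3, 4, 5, 6}
Step 18: find(6) -> no change; set of 6 is {0, 1, 3, 4, 5, 6}
Step 19: union(6, 4) -> already same set; set of 6 now {0, 1, 3, 4, 5, 6}
Step 20: union(6, 4) -> already same set; set of 6 now {0, 1, 3, 4, 5, 6}
Set of 3: {0, 1, 3, 4, 5, 6}; 5 is a member.

Answer: yes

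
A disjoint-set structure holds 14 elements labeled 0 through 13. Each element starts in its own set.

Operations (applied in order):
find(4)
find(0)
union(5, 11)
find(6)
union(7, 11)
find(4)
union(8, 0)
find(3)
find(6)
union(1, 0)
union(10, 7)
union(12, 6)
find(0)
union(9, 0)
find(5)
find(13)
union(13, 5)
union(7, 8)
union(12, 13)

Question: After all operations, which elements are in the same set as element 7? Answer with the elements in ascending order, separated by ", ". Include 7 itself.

Step 1: find(4) -> no change; set of 4 is {4}
Step 2: find(0) -> no change; set of 0 is {0}
Step 3: union(5, 11) -> merged; set of 5 now {5, 11}
Step 4: find(6) -> no change; set of 6 is {6}
Step 5: union(7, 11) -> merged; set of 7 now {5, 7, 11}
Step 6: find(4) -> no change; set of 4 is {4}
Step 7: union(8, 0) -> merged; set of 8 now {0, 8}
Step 8: find(3) -> no change; set of 3 is {3}
Step 9: find(6) -> no change; set of 6 is {6}
Step 10: union(1, 0) -> merged; set of 1 now {0, 1, 8}
Step 11: union(10, 7) -> merged; set of 10 now {5, 7, 10, 11}
Step 12: union(12, 6) -> merged; set of 12 now {6, 12}
Step 13: find(0) -> no change; set of 0 is {0, 1, 8}
Step 14: union(9, 0) -> merged; set of 9 now {0, 1, 8, 9}
Step 15: find(5) -> no change; set of 5 is {5, 7, 10, 11}
Step 16: find(13) -> no change; set of 13 is {13}
Step 17: union(13, 5) -> merged; set of 13 now {5, 7, 10, 11, 13}
Step 18: union(7, 8) -> merged; set of 7 now {0, 1, 5, 7, 8, 9, 10, 11, 13}
Step 19: union(12, 13) -> merged; set of 12 now {0, 1, 5, 6, 7, 8, 9, 10, 11, 12, 13}
Component of 7: {0, 1, 5, 6, 7, 8, 9, 10, 11, 12, 13}

Answer: 0, 1, 5, 6, 7, 8, 9, 10, 11, 12, 13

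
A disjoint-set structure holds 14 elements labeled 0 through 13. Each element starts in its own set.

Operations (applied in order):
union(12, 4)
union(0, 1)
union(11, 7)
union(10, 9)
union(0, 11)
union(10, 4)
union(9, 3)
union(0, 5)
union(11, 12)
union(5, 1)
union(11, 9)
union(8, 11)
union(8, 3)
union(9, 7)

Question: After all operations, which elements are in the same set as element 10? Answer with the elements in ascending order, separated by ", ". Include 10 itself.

Answer: 0, 1, 3, 4, 5, 7, 8, 9, 10, 11, 12

Derivation:
Step 1: union(12, 4) -> merged; set of 12 now {4, 12}
Step 2: union(0, 1) -> merged; set of 0 now {0, 1}
Step 3: union(11, 7) -> merged; set of 11 now {7, 11}
Step 4: union(10, 9) -> merged; set of 10 now {9, 10}
Step 5: union(0, 11) -> merged; set of 0 now {0, 1, 7, 11}
Step 6: union(10, 4) -> merged; set of 10 now {4, 9, 10, 12}
Step 7: union(9, 3) -> merged; set of 9 now {3, 4, 9, 10, 12}
Step 8: union(0, 5) -> merged; set of 0 now {0, 1, 5, 7, 11}
Step 9: union(11, 12) -> merged; set of 11 now {0, 1, 3, 4, 5, 7, 9, 10, 11, 12}
Step 10: union(5, 1) -> already same set; set of 5 now {0, 1, 3, 4, 5, 7, 9, 10, 11, 12}
Step 11: union(11, 9) -> already same set; set of 11 now {0, 1, 3, 4, 5, 7, 9, 10, 11, 12}
Step 12: union(8, 11) -> merged; set of 8 now {0, 1, 3, 4, 5, 7, 8, 9, 10, 11, 12}
Step 13: union(8, 3) -> already same set; set of 8 now {0, 1, 3, 4, 5, 7, 8, 9, 10, 11, 12}
Step 14: union(9, 7) -> already same set; set of 9 now {0, 1, 3, 4, 5, 7, 8, 9, 10, 11, 12}
Component of 10: {0, 1, 3, 4, 5, 7, 8, 9, 10, 11, 12}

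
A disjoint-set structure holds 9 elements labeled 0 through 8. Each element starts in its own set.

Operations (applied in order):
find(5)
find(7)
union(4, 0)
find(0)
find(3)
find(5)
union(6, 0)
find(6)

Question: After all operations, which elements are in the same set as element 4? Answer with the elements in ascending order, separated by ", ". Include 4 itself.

Answer: 0, 4, 6

Derivation:
Step 1: find(5) -> no change; set of 5 is {5}
Step 2: find(7) -> no change; set of 7 is {7}
Step 3: union(4, 0) -> merged; set of 4 now {0, 4}
Step 4: find(0) -> no change; set of 0 is {0, 4}
Step 5: find(3) -> no change; set of 3 is {3}
Step 6: find(5) -> no change; set of 5 is {5}
Step 7: union(6, 0) -> merged; set of 6 now {0, 4, 6}
Step 8: find(6) -> no change; set of 6 is {0, 4, 6}
Component of 4: {0, 4, 6}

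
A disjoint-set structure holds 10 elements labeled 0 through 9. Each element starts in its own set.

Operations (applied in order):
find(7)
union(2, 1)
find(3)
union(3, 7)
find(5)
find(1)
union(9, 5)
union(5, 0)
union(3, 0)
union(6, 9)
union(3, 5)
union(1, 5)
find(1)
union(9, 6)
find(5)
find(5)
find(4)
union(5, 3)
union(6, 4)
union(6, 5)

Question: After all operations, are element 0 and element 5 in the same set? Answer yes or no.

Step 1: find(7) -> no change; set of 7 is {7}
Step 2: union(2, 1) -> merged; set of 2 now {1, 2}
Step 3: find(3) -> no change; set of 3 is {3}
Step 4: union(3, 7) -> merged; set of 3 now {3, 7}
Step 5: find(5) -> no change; set of 5 is {5}
Step 6: find(1) -> no change; set of 1 is {1, 2}
Step 7: union(9, 5) -> merged; set of 9 now {5, 9}
Step 8: union(5, 0) -> merged; set of 5 now {0, 5, 9}
Step 9: union(3, 0) -> merged; set of 3 now {0, 3, 5, 7, 9}
Step 10: union(6, 9) -> merged; set of 6 now {0, 3, 5, 6, 7, 9}
Step 11: union(3, 5) -> already same set; set of 3 now {0, 3, 5, 6, 7, 9}
Step 12: union(1, 5) -> merged; set of 1 now {0, 1, 2, 3, 5, 6, 7, 9}
Step 13: find(1) -> no change; set of 1 is {0, 1, 2, 3, 5, 6, 7, 9}
Step 14: union(9, 6) -> already same set; set of 9 now {0, 1, 2, 3, 5, 6, 7, 9}
Step 15: find(5) -> no change; set of 5 is {0, 1, 2, 3, 5, 6, 7, 9}
Step 16: find(5) -> no change; set of 5 is {0, 1, 2, 3, 5, 6, 7, 9}
Step 17: find(4) -> no change; set of 4 is {4}
Step 18: union(5, 3) -> already same set; set of 5 now {0, 1, 2, 3, 5, 6, 7, 9}
Step 19: union(6, 4) -> merged; set of 6 now {0, 1, 2, 3, 4, 5, 6, 7, 9}
Step 20: union(6, 5) -> already same set; set of 6 now {0, 1, 2, 3, 4, 5, 6, 7, 9}
Set of 0: {0, 1, 2, 3, 4, 5, 6, 7, 9}; 5 is a member.

Answer: yes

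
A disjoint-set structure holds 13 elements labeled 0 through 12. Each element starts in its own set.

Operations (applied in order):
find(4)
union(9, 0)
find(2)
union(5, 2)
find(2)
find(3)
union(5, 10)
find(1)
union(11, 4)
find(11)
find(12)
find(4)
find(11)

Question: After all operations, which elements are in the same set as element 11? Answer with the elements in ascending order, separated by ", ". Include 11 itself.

Answer: 4, 11

Derivation:
Step 1: find(4) -> no change; set of 4 is {4}
Step 2: union(9, 0) -> merged; set of 9 now {0, 9}
Step 3: find(2) -> no change; set of 2 is {2}
Step 4: union(5, 2) -> merged; set of 5 now {2, 5}
Step 5: find(2) -> no change; set of 2 is {2, 5}
Step 6: find(3) -> no change; set of 3 is {3}
Step 7: union(5, 10) -> merged; set of 5 now {2, 5, 10}
Step 8: find(1) -> no change; set of 1 is {1}
Step 9: union(11, 4) -> merged; set of 11 now {4, 11}
Step 10: find(11) -> no change; set of 11 is {4, 11}
Step 11: find(12) -> no change; set of 12 is {12}
Step 12: find(4) -> no change; set of 4 is {4, 11}
Step 13: find(11) -> no change; set of 11 is {4, 11}
Component of 11: {4, 11}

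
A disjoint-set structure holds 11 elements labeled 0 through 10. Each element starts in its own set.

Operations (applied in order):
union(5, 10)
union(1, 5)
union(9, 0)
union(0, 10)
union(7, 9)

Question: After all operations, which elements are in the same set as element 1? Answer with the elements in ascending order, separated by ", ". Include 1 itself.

Step 1: union(5, 10) -> merged; set of 5 now {5, 10}
Step 2: union(1, 5) -> merged; set of 1 now {1, 5, 10}
Step 3: union(9, 0) -> merged; set of 9 now {0, 9}
Step 4: union(0, 10) -> merged; set of 0 now {0, 1, 5, 9, 10}
Step 5: union(7, 9) -> merged; set of 7 now {0, 1, 5, 7, 9, 10}
Component of 1: {0, 1, 5, 7, 9, 10}

Answer: 0, 1, 5, 7, 9, 10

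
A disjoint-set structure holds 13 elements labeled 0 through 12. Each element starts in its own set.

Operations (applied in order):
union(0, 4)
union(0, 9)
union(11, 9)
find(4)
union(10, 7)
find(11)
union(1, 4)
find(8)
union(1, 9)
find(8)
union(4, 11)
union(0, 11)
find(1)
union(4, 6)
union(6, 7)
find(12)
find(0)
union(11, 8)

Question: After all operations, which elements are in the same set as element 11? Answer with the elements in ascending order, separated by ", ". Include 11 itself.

Step 1: union(0, 4) -> merged; set of 0 now {0, 4}
Step 2: union(0, 9) -> merged; set of 0 now {0, 4, 9}
Step 3: union(11, 9) -> merged; set of 11 now {0, 4, 9, 11}
Step 4: find(4) -> no change; set of 4 is {0, 4, 9, 11}
Step 5: union(10, 7) -> merged; set of 10 now {7, 10}
Step 6: find(11) -> no change; set of 11 is {0, 4, 9, 11}
Step 7: union(1, 4) -> merged; set of 1 now {0, 1, 4, 9, 11}
Step 8: find(8) -> no change; set of 8 is {8}
Step 9: union(1, 9) -> already same set; set of 1 now {0, 1, 4, 9, 11}
Step 10: find(8) -> no change; set of 8 is {8}
Step 11: union(4, 11) -> already same set; set of 4 now {0, 1, 4, 9, 11}
Step 12: union(0, 11) -> already same set; set of 0 now {0, 1, 4, 9, 11}
Step 13: find(1) -> no change; set of 1 is {0, 1, 4, 9, 11}
Step 14: union(4, 6) -> merged; set of 4 now {0, 1, 4, 6, 9, 11}
Step 15: union(6, 7) -> merged; set of 6 now {0, 1, 4, 6, 7, 9, 10, 11}
Step 16: find(12) -> no change; set of 12 is {12}
Step 17: find(0) -> no change; set of 0 is {0, 1, 4, 6, 7, 9, 10, 11}
Step 18: union(11, 8) -> merged; set of 11 now {0, 1, 4, 6, 7, 8, 9, 10, 11}
Component of 11: {0, 1, 4, 6, 7, 8, 9, 10, 11}

Answer: 0, 1, 4, 6, 7, 8, 9, 10, 11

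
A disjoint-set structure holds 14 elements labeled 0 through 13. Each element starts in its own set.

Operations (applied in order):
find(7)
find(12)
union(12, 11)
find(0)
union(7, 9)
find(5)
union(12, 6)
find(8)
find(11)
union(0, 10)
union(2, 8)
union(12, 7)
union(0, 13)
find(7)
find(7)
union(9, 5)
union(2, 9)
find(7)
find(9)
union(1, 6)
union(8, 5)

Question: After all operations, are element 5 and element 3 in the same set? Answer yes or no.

Answer: no

Derivation:
Step 1: find(7) -> no change; set of 7 is {7}
Step 2: find(12) -> no change; set of 12 is {12}
Step 3: union(12, 11) -> merged; set of 12 now {11, 12}
Step 4: find(0) -> no change; set of 0 is {0}
Step 5: union(7, 9) -> merged; set of 7 now {7, 9}
Step 6: find(5) -> no change; set of 5 is {5}
Step 7: union(12, 6) -> merged; set of 12 now {6, 11, 12}
Step 8: find(8) -> no change; set of 8 is {8}
Step 9: find(11) -> no change; set of 11 is {6, 11, 12}
Step 10: union(0, 10) -> merged; set of 0 now {0, 10}
Step 11: union(2, 8) -> merged; set of 2 now {2, 8}
Step 12: union(12, 7) -> merged; set of 12 now {6, 7, 9, 11, 12}
Step 13: union(0, 13) -> merged; set of 0 now {0, 10, 13}
Step 14: find(7) -> no change; set of 7 is {6, 7, 9, 11, 12}
Step 15: find(7) -> no change; set of 7 is {6, 7, 9, 11, 12}
Step 16: union(9, 5) -> merged; set of 9 now {5, 6, 7, 9, 11, 12}
Step 17: union(2, 9) -> merged; set of 2 now {2, 5, 6, 7, 8, 9, 11, 12}
Step 18: find(7) -> no change; set of 7 is {2, 5, 6, 7, 8, 9, 11, 12}
Step 19: find(9) -> no change; set of 9 is {2, 5, 6, 7, 8, 9, 11, 12}
Step 20: union(1, 6) -> merged; set of 1 now {1, 2, 5, 6, 7, 8, 9, 11, 12}
Step 21: union(8, 5) -> already same set; set of 8 now {1, 2, 5, 6, 7, 8, 9, 11, 12}
Set of 5: {1, 2, 5, 6, 7, 8, 9, 11, 12}; 3 is not a member.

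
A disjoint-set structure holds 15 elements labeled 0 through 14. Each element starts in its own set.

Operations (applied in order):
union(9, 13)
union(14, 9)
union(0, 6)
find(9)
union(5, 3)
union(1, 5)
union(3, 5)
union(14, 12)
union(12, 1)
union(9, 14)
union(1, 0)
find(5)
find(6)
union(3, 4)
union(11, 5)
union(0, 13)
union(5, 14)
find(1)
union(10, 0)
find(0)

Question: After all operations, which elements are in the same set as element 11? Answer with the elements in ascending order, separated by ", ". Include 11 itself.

Step 1: union(9, 13) -> merged; set of 9 now {9, 13}
Step 2: union(14, 9) -> merged; set of 14 now {9, 13, 14}
Step 3: union(0, 6) -> merged; set of 0 now {0, 6}
Step 4: find(9) -> no change; set of 9 is {9, 13, 14}
Step 5: union(5, 3) -> merged; set of 5 now {3, 5}
Step 6: union(1, 5) -> merged; set of 1 now {1, 3, 5}
Step 7: union(3, 5) -> already same set; set of 3 now {1, 3, 5}
Step 8: union(14, 12) -> merged; set of 14 now {9, 12, 13, 14}
Step 9: union(12, 1) -> merged; set of 12 now {1, 3, 5, 9, 12, 13, 14}
Step 10: union(9, 14) -> already same set; set of 9 now {1, 3, 5, 9, 12, 13, 14}
Step 11: union(1, 0) -> merged; set of 1 now {0, 1, 3, 5, 6, 9, 12, 13, 14}
Step 12: find(5) -> no change; set of 5 is {0, 1, 3, 5, 6, 9, 12, 13, 14}
Step 13: find(6) -> no change; set of 6 is {0, 1, 3, 5, 6, 9, 12, 13, 14}
Step 14: union(3, 4) -> merged; set of 3 now {0, 1, 3, 4, 5, 6, 9, 12, 13, 14}
Step 15: union(11, 5) -> merged; set of 11 now {0, 1, 3, 4, 5, 6, 9, 11, 12, 13, 14}
Step 16: union(0, 13) -> already same set; set of 0 now {0, 1, 3, 4, 5, 6, 9, 11, 12, 13, 14}
Step 17: union(5, 14) -> already same set; set of 5 now {0, 1, 3, 4, 5, 6, 9, 11, 12, 13, 14}
Step 18: find(1) -> no change; set of 1 is {0, 1, 3, 4, 5, 6, 9, 11, 12, 13, 14}
Step 19: union(10, 0) -> merged; set of 10 now {0, 1, 3, 4, 5, 6, 9, 10, 11, 12, 13, 14}
Step 20: find(0) -> no change; set of 0 is {0, 1, 3, 4, 5, 6, 9, 10, 11, 12, 13, 14}
Component of 11: {0, 1, 3, 4, 5, 6, 9, 10, 11, 12, 13, 14}

Answer: 0, 1, 3, 4, 5, 6, 9, 10, 11, 12, 13, 14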